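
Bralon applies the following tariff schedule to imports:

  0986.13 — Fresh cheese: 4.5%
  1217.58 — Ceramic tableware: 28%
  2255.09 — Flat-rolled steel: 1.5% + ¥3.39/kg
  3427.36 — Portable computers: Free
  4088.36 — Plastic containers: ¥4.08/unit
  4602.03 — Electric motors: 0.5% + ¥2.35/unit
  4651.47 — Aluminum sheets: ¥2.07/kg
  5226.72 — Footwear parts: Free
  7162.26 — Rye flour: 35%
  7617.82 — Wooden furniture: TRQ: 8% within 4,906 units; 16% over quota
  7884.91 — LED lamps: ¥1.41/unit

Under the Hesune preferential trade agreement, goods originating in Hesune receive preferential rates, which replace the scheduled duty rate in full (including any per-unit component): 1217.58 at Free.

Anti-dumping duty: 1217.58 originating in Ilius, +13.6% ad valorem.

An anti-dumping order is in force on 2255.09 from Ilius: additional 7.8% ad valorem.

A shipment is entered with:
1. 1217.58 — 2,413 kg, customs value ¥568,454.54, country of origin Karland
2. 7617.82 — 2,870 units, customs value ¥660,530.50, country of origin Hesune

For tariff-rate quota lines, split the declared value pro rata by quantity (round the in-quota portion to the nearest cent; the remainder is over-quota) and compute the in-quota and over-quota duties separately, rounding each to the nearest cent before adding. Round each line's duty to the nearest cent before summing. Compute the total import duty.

Line 1 (1217.58, Karland, 2,413 kg, ¥568,454.54):
Base rate for 1217.58 is 28%.
1217.58 has an FTA preferential rate, but origin Karland is not Hesune; base rate stands.
The additional-duty order on 1217.58 targets Ilius, not Karland; it does not apply.
Duty = ¥568,454.54 × 28% = ¥159,167.27.
Line 2 (7617.82, Hesune, 2,870 units, ¥660,530.50):
Code 7617.82 is under a tariff-rate quota (threshold 4,906 units). Quantity 2,870 units is within the quota, so the in-quota rate 8% applies to the full value.
Duty = ¥660,530.50 × 8% = ¥52,842.44.
Total = ¥159,167.27 + ¥52,842.44 = ¥212,009.71.

¥212,009.71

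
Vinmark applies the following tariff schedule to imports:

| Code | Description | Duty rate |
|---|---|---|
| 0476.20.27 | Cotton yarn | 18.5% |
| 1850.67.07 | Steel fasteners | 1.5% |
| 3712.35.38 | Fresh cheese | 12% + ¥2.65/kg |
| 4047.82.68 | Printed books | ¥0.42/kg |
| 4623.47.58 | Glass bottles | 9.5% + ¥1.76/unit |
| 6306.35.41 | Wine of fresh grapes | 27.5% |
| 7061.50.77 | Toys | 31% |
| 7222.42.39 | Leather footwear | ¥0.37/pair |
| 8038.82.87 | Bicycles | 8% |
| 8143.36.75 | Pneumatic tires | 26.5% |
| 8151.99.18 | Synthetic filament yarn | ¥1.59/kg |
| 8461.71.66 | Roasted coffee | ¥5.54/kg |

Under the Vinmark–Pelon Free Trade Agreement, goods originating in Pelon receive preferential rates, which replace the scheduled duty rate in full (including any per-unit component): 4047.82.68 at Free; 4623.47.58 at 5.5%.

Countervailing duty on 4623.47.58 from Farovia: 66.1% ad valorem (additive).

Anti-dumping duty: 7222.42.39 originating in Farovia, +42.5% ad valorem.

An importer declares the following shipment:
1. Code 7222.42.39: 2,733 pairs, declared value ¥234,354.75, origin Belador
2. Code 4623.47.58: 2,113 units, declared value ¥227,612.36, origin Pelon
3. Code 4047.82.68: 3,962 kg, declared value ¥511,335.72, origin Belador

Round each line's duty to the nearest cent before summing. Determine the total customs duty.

Line 1 (7222.42.39, Belador, 2,733 pairs, ¥234,354.75):
Base rate for 7222.42.39 is ¥0.37/pair.
The additional-duty order on 7222.42.39 targets Farovia, not Belador; it does not apply.
Duty = 2,733 × ¥0.37 = ¥1,011.21.
Line 2 (4623.47.58, Pelon, 2,113 units, ¥227,612.36):
Base rate for 4623.47.58 is 9.5% + ¥1.76/unit.
Origin Pelon qualifies under the Vinmark–Pelon agreement and 4623.47.58 is covered: preferential rate 5.5% applies instead.
The additional-duty order on 4623.47.58 targets Farovia, not Pelon; it does not apply.
Duty = ¥227,612.36 × 5.5% = ¥12,518.68.
Line 3 (4047.82.68, Belador, 3,962 kg, ¥511,335.72):
Base rate for 4047.82.68 is ¥0.42/kg.
4047.82.68 has an FTA preferential rate, but origin Belador is not Pelon; base rate stands.
Duty = 3,962 × ¥0.42 = ¥1,664.04.
Total = ¥1,011.21 + ¥12,518.68 + ¥1,664.04 = ¥15,193.93.

¥15,193.93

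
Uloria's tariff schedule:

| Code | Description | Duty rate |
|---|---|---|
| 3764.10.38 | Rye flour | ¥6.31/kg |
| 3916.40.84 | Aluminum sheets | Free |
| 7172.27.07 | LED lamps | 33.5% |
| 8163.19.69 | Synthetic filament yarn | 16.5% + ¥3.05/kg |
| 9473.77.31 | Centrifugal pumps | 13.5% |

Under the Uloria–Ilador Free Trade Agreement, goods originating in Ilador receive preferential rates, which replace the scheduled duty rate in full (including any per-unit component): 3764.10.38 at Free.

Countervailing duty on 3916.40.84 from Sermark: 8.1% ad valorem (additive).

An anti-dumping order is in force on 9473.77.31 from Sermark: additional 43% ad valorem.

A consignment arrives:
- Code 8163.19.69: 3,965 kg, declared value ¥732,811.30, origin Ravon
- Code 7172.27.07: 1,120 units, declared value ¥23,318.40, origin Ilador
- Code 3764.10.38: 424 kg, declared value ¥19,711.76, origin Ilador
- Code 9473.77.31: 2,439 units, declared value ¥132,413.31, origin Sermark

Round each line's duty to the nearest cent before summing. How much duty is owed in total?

¥215,632.29

Line 1 (8163.19.69, Ravon, 3,965 kg, ¥732,811.30):
Base rate for 8163.19.69 is 16.5% + ¥3.05/kg.
Duty = ¥732,811.30 × 16.5% + 3,965 × ¥3.05 = ¥133,007.11.
Line 2 (7172.27.07, Ilador, 1,120 units, ¥23,318.40):
Base rate for 7172.27.07 is 33.5%.
Origin Ilador is the FTA partner but 7172.27.07 is not on the preference list; base rate stands.
Duty = ¥23,318.40 × 33.5% = ¥7,811.66.
Line 3 (3764.10.38, Ilador, 424 kg, ¥19,711.76):
Base rate for 3764.10.38 is ¥6.31/kg.
Origin Ilador qualifies under the Uloria–Ilador agreement and 3764.10.38 is covered: preferential rate Free applies instead.
Duty = ¥19,711.76 × 0% = ¥0.00.
Line 4 (9473.77.31, Sermark, 2,439 units, ¥132,413.31):
Base rate for 9473.77.31 is 13.5%.
Additional duty on 9473.77.31 from Sermark: +43%. Applied ad valorem rate: 13.5% + 43% = 56.5%.
Duty = ¥132,413.31 × 56.5% = ¥74,813.52.
Total = ¥133,007.11 + ¥7,811.66 + ¥0.00 + ¥74,813.52 = ¥215,632.29.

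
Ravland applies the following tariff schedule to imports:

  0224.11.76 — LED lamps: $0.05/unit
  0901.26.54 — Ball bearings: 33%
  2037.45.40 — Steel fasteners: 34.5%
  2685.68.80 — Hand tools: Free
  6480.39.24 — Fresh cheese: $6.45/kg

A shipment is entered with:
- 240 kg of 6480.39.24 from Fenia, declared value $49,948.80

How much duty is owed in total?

$1,548.00

Line 1 (6480.39.24, Fenia, 240 kg, $49,948.80):
Base rate for 6480.39.24 is $6.45/kg.
Duty = 240 × $6.45 = $1,548.00.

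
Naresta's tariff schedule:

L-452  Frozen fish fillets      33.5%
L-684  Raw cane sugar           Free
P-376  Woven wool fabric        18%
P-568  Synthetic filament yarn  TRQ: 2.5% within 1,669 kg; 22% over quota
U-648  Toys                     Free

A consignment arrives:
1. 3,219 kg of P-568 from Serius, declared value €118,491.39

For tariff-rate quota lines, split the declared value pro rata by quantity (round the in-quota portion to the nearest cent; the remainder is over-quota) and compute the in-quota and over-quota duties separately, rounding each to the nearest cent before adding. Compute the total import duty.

Line 1 (P-568, Serius, 3,219 kg, €118,491.39):
Code P-568 is under a tariff-rate quota (threshold 1,669 kg). In-quota: 1,669 kg at 2.5%; over-quota: 1,550 kg at 22%.
Pro-rata value split: in-quota = €118,491.39 × 1,669/3,219 = €61,435.89; over-quota = €118,491.39 − €61,435.89 = €57,055.50.
In-quota duty = €61,435.89 × 2.5% = €1,535.90. Over-quota duty = €57,055.50 × 22% = €12,552.21.
Line duty = €1,535.90 + €12,552.21 = €14,088.11.

€14,088.11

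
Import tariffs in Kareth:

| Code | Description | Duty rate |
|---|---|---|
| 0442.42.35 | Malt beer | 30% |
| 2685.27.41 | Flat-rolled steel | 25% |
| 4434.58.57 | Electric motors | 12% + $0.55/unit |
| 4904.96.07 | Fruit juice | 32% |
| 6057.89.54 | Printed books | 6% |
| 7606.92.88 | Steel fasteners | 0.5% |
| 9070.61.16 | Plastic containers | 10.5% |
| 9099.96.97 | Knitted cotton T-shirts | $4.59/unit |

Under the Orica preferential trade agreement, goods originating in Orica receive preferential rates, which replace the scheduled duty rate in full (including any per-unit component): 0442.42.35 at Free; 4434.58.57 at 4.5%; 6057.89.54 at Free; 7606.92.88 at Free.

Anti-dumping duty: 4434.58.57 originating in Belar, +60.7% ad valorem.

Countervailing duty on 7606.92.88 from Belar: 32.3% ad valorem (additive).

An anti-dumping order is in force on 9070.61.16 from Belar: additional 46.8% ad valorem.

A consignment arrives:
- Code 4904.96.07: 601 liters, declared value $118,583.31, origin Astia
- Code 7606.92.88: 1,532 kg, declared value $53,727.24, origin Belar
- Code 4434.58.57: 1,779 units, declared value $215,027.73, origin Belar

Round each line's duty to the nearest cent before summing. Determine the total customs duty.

$212,872.80

Line 1 (4904.96.07, Astia, 601 liters, $118,583.31):
Base rate for 4904.96.07 is 32%.
Duty = $118,583.31 × 32% = $37,946.66.
Line 2 (7606.92.88, Belar, 1,532 kg, $53,727.24):
Base rate for 7606.92.88 is 0.5%.
7606.92.88 has an FTA preferential rate, but origin Belar is not Orica; base rate stands.
Additional duty on 7606.92.88 from Belar: +32.3%. Applied ad valorem rate: 0.5% + 32.3% = 32.8%.
Duty = $53,727.24 × 32.8% = $17,622.53.
Line 3 (4434.58.57, Belar, 1,779 units, $215,027.73):
Base rate for 4434.58.57 is 12% + $0.55/unit.
4434.58.57 has an FTA preferential rate, but origin Belar is not Orica; base rate stands.
Additional duty on 4434.58.57 from Belar: +60.7%. Applied ad valorem rate: 12% + 60.7% = 72.7%.
Duty = $215,027.73 × 72.7% + 1,779 × $0.55 = $157,303.61.
Total = $37,946.66 + $17,622.53 + $157,303.61 = $212,872.80.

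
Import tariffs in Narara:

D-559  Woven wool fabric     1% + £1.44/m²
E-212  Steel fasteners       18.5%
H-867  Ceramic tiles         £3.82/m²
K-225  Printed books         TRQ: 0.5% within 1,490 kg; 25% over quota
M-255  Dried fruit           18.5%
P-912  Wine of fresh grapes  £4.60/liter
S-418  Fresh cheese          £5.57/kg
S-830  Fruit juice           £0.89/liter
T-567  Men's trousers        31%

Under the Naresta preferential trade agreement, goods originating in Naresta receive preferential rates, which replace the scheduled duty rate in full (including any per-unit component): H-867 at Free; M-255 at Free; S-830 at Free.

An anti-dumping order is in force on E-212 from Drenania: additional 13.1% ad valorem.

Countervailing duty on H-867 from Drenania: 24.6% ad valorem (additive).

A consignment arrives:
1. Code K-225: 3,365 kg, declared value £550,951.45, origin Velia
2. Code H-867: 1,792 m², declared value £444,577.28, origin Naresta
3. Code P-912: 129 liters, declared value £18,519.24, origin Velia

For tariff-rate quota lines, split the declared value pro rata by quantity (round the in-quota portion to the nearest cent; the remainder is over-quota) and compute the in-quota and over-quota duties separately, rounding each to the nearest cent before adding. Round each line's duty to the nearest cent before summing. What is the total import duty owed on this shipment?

£78,561.63

Line 1 (K-225, Velia, 3,365 kg, £550,951.45):
Code K-225 is under a tariff-rate quota (threshold 1,490 kg). In-quota: 1,490 kg at 0.5%; over-quota: 1,875 kg at 25%.
Pro-rata value split: in-quota = £550,951.45 × 1,490/3,365 = £243,957.70; over-quota = £550,951.45 − £243,957.70 = £306,993.75.
In-quota duty = £243,957.70 × 0.5% = £1,219.79. Over-quota duty = £306,993.75 × 25% = £76,748.44.
Line duty = £1,219.79 + £76,748.44 = £77,968.23.
Line 2 (H-867, Naresta, 1,792 m², £444,577.28):
Base rate for H-867 is £3.82/m².
Origin Naresta qualifies under the Narara–Naresta agreement and H-867 is covered: preferential rate Free applies instead.
The additional-duty order on H-867 targets Drenania, not Naresta; it does not apply.
Duty = £444,577.28 × 0% = £0.00.
Line 3 (P-912, Velia, 129 liters, £18,519.24):
Base rate for P-912 is £4.60/liter.
Duty = 129 × £4.60 = £593.40.
Total = £77,968.23 + £0.00 + £593.40 = £78,561.63.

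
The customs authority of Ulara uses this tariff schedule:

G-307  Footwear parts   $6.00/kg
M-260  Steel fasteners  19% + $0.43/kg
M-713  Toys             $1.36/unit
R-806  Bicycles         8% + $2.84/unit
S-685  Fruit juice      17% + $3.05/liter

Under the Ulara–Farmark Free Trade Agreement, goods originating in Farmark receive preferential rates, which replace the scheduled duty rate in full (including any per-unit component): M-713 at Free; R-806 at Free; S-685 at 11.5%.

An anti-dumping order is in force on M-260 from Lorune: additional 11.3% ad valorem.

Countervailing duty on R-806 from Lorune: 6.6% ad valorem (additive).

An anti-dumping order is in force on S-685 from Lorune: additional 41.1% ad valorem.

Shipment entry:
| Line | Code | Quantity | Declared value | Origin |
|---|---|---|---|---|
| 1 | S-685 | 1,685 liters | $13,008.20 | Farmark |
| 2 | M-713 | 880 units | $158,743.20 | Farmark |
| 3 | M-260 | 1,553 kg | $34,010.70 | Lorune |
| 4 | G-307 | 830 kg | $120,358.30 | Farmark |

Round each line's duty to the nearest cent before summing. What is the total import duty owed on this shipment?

Line 1 (S-685, Farmark, 1,685 liters, $13,008.20):
Base rate for S-685 is 17% + $3.05/liter.
Origin Farmark qualifies under the Ulara–Farmark agreement and S-685 is covered: preferential rate 11.5% applies instead.
The additional-duty order on S-685 targets Lorune, not Farmark; it does not apply.
Duty = $13,008.20 × 11.5% = $1,495.94.
Line 2 (M-713, Farmark, 880 units, $158,743.20):
Base rate for M-713 is $1.36/unit.
Origin Farmark qualifies under the Ulara–Farmark agreement and M-713 is covered: preferential rate Free applies instead.
Duty = $158,743.20 × 0% = $0.00.
Line 3 (M-260, Lorune, 1,553 kg, $34,010.70):
Base rate for M-260 is 19% + $0.43/kg.
Additional duty on M-260 from Lorune: +11.3%. Applied ad valorem rate: 19% + 11.3% = 30.3%.
Duty = $34,010.70 × 30.3% + 1,553 × $0.43 = $10,973.03.
Line 4 (G-307, Farmark, 830 kg, $120,358.30):
Base rate for G-307 is $6.00/kg.
Origin Farmark is the FTA partner but G-307 is not on the preference list; base rate stands.
Duty = 830 × $6.00 = $4,980.00.
Total = $1,495.94 + $0.00 + $10,973.03 + $4,980.00 = $17,448.97.

$17,448.97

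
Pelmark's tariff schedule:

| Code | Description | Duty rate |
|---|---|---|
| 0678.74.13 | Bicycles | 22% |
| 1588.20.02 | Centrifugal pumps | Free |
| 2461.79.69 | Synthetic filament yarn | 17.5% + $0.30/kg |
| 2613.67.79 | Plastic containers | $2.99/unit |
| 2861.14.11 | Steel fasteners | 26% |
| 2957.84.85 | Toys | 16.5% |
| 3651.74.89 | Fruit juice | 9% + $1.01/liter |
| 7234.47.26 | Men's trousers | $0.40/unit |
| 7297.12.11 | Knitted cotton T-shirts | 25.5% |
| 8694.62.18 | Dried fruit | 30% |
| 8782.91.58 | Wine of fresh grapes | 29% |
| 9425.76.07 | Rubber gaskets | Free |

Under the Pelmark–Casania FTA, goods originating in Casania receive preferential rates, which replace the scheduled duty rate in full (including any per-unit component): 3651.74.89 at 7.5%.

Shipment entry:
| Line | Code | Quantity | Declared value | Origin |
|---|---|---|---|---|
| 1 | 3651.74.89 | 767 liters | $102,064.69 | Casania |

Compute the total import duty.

$7,654.85

Line 1 (3651.74.89, Casania, 767 liters, $102,064.69):
Base rate for 3651.74.89 is 9% + $1.01/liter.
Origin Casania qualifies under the Pelmark–Casania agreement and 3651.74.89 is covered: preferential rate 7.5% applies instead.
Duty = $102,064.69 × 7.5% = $7,654.85.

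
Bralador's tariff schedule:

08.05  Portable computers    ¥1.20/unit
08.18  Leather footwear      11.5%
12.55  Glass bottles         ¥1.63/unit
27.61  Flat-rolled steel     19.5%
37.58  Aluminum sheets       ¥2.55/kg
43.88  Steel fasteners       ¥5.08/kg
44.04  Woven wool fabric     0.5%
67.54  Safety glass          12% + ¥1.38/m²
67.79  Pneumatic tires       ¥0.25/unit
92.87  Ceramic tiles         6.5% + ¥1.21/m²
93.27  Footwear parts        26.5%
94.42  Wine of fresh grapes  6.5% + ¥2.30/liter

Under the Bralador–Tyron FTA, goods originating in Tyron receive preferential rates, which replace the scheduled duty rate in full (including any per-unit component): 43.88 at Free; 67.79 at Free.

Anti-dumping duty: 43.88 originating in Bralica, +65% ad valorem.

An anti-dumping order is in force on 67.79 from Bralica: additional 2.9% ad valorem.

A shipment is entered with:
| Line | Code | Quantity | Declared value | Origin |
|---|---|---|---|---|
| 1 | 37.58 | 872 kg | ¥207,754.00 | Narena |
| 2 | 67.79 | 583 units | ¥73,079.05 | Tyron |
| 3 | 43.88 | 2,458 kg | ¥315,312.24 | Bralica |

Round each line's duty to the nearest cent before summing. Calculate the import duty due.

¥219,663.20

Line 1 (37.58, Narena, 872 kg, ¥207,754.00):
Base rate for 37.58 is ¥2.55/kg.
Duty = 872 × ¥2.55 = ¥2,223.60.
Line 2 (67.79, Tyron, 583 units, ¥73,079.05):
Base rate for 67.79 is ¥0.25/unit.
Origin Tyron qualifies under the Bralador–Tyron agreement and 67.79 is covered: preferential rate Free applies instead.
The additional-duty order on 67.79 targets Bralica, not Tyron; it does not apply.
Duty = ¥73,079.05 × 0% = ¥0.00.
Line 3 (43.88, Bralica, 2,458 kg, ¥315,312.24):
Base rate for 43.88 is ¥5.08/kg.
43.88 has an FTA preferential rate, but origin Bralica is not Tyron; base rate stands.
Additional duty on 43.88 from Bralica: +65% ad valorem. Applied ad valorem rate = 65%.
Duty = ¥315,312.24 × 65% + 2,458 × ¥5.08 = ¥217,439.60.
Total = ¥2,223.60 + ¥0.00 + ¥217,439.60 = ¥219,663.20.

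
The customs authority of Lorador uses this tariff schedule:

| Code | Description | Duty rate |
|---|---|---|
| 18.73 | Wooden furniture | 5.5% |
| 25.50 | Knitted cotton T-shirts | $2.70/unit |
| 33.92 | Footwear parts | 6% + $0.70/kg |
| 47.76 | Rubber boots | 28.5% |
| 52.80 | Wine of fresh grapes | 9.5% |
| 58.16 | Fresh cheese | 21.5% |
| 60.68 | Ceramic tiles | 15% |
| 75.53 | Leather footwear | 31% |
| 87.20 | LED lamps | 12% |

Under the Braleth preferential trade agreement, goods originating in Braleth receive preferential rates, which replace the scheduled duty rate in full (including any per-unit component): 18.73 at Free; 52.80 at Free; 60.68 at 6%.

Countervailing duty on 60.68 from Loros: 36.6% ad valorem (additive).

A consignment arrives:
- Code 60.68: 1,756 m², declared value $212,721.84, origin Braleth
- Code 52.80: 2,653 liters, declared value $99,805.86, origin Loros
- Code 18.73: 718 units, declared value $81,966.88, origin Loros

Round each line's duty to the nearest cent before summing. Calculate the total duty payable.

$26,753.05

Line 1 (60.68, Braleth, 1,756 m², $212,721.84):
Base rate for 60.68 is 15%.
Origin Braleth qualifies under the Lorador–Braleth agreement and 60.68 is covered: preferential rate 6% applies instead.
The additional-duty order on 60.68 targets Loros, not Braleth; it does not apply.
Duty = $212,721.84 × 6% = $12,763.31.
Line 2 (52.80, Loros, 2,653 liters, $99,805.86):
Base rate for 52.80 is 9.5%.
52.80 has an FTA preferential rate, but origin Loros is not Braleth; base rate stands.
Duty = $99,805.86 × 9.5% = $9,481.56.
Line 3 (18.73, Loros, 718 units, $81,966.88):
Base rate for 18.73 is 5.5%.
18.73 has an FTA preferential rate, but origin Loros is not Braleth; base rate stands.
Duty = $81,966.88 × 5.5% = $4,508.18.
Total = $12,763.31 + $9,481.56 + $4,508.18 = $26,753.05.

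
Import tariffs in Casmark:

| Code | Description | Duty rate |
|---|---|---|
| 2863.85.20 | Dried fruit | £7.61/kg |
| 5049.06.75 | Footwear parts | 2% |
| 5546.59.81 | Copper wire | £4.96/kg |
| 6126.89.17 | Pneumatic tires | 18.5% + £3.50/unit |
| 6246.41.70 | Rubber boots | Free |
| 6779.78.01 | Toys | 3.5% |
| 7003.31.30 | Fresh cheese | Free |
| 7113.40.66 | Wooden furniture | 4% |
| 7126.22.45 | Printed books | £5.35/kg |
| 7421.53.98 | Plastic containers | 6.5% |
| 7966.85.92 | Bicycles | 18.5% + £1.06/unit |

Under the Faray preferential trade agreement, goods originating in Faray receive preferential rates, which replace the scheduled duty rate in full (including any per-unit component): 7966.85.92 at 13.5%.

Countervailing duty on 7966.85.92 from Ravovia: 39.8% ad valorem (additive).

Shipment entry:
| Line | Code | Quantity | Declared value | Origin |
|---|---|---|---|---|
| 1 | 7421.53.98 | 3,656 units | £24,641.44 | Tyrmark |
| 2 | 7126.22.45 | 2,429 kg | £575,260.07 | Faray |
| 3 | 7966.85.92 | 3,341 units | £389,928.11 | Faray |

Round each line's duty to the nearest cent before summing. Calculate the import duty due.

Line 1 (7421.53.98, Tyrmark, 3,656 units, £24,641.44):
Base rate for 7421.53.98 is 6.5%.
Duty = £24,641.44 × 6.5% = £1,601.69.
Line 2 (7126.22.45, Faray, 2,429 kg, £575,260.07):
Base rate for 7126.22.45 is £5.35/kg.
Origin Faray is the FTA partner but 7126.22.45 is not on the preference list; base rate stands.
Duty = 2,429 × £5.35 = £12,995.15.
Line 3 (7966.85.92, Faray, 3,341 units, £389,928.11):
Base rate for 7966.85.92 is 18.5% + £1.06/unit.
Origin Faray qualifies under the Casmark–Faray agreement and 7966.85.92 is covered: preferential rate 13.5% applies instead.
The additional-duty order on 7966.85.92 targets Ravovia, not Faray; it does not apply.
Duty = £389,928.11 × 13.5% = £52,640.29.
Total = £1,601.69 + £12,995.15 + £52,640.29 = £67,237.13.

£67,237.13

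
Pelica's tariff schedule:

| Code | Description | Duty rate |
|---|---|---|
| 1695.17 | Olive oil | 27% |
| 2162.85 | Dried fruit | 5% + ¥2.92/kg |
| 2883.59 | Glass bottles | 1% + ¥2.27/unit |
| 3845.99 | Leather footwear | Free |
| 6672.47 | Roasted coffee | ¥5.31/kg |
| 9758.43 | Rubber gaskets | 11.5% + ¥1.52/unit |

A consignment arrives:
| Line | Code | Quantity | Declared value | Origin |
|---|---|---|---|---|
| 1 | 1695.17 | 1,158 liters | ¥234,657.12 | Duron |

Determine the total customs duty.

Line 1 (1695.17, Duron, 1,158 liters, ¥234,657.12):
Base rate for 1695.17 is 27%.
Duty = ¥234,657.12 × 27% = ¥63,357.42.

¥63,357.42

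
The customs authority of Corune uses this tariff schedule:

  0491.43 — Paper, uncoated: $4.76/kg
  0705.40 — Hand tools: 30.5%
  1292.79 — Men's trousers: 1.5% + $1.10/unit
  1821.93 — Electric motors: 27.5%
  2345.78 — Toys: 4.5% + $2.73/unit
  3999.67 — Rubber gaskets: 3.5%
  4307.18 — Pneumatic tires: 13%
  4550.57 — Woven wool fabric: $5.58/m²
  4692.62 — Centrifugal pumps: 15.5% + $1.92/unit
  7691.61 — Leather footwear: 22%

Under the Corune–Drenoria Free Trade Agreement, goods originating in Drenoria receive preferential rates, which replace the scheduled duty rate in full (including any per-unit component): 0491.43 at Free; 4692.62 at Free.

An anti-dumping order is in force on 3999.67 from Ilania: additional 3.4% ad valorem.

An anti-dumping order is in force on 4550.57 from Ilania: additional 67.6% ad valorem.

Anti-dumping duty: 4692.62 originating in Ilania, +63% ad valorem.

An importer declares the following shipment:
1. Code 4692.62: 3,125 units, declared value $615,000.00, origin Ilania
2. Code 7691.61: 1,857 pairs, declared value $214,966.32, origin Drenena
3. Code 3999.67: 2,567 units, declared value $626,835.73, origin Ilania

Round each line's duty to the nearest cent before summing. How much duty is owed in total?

$579,319.26

Line 1 (4692.62, Ilania, 3,125 units, $615,000.00):
Base rate for 4692.62 is 15.5% + $1.92/unit.
4692.62 has an FTA preferential rate, but origin Ilania is not Drenoria; base rate stands.
Additional duty on 4692.62 from Ilania: +63%. Applied ad valorem rate: 15.5% + 63% = 78.5%.
Duty = $615,000.00 × 78.5% + 3,125 × $1.92 = $488,775.00.
Line 2 (7691.61, Drenena, 1,857 pairs, $214,966.32):
Base rate for 7691.61 is 22%.
Duty = $214,966.32 × 22% = $47,292.59.
Line 3 (3999.67, Ilania, 2,567 units, $626,835.73):
Base rate for 3999.67 is 3.5%.
Additional duty on 3999.67 from Ilania: +3.4%. Applied ad valorem rate: 3.5% + 3.4% = 6.9%.
Duty = $626,835.73 × 6.9% = $43,251.67.
Total = $488,775.00 + $47,292.59 + $43,251.67 = $579,319.26.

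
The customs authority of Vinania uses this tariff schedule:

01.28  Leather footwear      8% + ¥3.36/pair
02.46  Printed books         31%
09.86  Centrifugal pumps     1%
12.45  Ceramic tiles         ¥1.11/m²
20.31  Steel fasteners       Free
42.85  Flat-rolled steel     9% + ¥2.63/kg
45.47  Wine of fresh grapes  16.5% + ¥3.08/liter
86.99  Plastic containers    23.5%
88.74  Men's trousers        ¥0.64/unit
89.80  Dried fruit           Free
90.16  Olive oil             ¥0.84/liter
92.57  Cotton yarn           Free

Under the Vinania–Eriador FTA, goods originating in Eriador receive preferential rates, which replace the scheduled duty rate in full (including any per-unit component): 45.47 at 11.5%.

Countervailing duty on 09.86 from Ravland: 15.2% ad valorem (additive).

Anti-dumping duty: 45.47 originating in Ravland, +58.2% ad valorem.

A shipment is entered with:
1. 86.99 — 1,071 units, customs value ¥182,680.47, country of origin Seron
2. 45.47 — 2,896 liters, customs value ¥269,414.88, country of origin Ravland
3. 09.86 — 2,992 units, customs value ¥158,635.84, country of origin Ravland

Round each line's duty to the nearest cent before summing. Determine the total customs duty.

Line 1 (86.99, Seron, 1,071 units, ¥182,680.47):
Base rate for 86.99 is 23.5%.
Duty = ¥182,680.47 × 23.5% = ¥42,929.91.
Line 2 (45.47, Ravland, 2,896 liters, ¥269,414.88):
Base rate for 45.47 is 16.5% + ¥3.08/liter.
45.47 has an FTA preferential rate, but origin Ravland is not Eriador; base rate stands.
Additional duty on 45.47 from Ravland: +58.2%. Applied ad valorem rate: 16.5% + 58.2% = 74.7%.
Duty = ¥269,414.88 × 74.7% + 2,896 × ¥3.08 = ¥210,172.60.
Line 3 (09.86, Ravland, 2,992 units, ¥158,635.84):
Base rate for 09.86 is 1%.
Additional duty on 09.86 from Ravland: +15.2%. Applied ad valorem rate: 1% + 15.2% = 16.2%.
Duty = ¥158,635.84 × 16.2% = ¥25,699.01.
Total = ¥42,929.91 + ¥210,172.60 + ¥25,699.01 = ¥278,801.52.

¥278,801.52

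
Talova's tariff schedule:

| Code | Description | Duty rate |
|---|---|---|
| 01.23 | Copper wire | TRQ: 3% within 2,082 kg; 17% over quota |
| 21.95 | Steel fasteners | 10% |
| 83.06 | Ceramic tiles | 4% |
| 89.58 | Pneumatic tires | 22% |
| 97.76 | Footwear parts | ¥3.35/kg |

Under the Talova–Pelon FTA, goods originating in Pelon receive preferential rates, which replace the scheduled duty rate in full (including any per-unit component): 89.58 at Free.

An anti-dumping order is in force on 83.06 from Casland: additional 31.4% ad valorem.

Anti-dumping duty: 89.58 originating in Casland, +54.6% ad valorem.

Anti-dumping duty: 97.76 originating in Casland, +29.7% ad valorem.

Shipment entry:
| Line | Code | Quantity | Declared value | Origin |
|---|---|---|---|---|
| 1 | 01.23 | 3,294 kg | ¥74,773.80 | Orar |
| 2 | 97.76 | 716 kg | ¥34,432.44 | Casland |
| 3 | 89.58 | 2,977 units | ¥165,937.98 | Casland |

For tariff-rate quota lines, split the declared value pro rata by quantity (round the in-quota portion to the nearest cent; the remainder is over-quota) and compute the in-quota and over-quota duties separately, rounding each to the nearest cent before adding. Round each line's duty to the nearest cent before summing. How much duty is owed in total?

Line 1 (01.23, Orar, 3,294 kg, ¥74,773.80):
Code 01.23 is under a tariff-rate quota (threshold 2,082 kg). In-quota: 2,082 kg at 3%; over-quota: 1,212 kg at 17%.
Pro-rata value split: in-quota = ¥74,773.80 × 2,082/3,294 = ¥47,261.40; over-quota = ¥74,773.80 − ¥47,261.40 = ¥27,512.40.
In-quota duty = ¥47,261.40 × 3% = ¥1,417.84. Over-quota duty = ¥27,512.40 × 17% = ¥4,677.11.
Line duty = ¥1,417.84 + ¥4,677.11 = ¥6,094.95.
Line 2 (97.76, Casland, 716 kg, ¥34,432.44):
Base rate for 97.76 is ¥3.35/kg.
Additional duty on 97.76 from Casland: +29.7% ad valorem. Applied ad valorem rate = 29.7%.
Duty = ¥34,432.44 × 29.7% + 716 × ¥3.35 = ¥12,625.03.
Line 3 (89.58, Casland, 2,977 units, ¥165,937.98):
Base rate for 89.58 is 22%.
89.58 has an FTA preferential rate, but origin Casland is not Pelon; base rate stands.
Additional duty on 89.58 from Casland: +54.6%. Applied ad valorem rate: 22% + 54.6% = 76.6%.
Duty = ¥165,937.98 × 76.6% = ¥127,108.49.
Total = ¥6,094.95 + ¥12,625.03 + ¥127,108.49 = ¥145,828.47.

¥145,828.47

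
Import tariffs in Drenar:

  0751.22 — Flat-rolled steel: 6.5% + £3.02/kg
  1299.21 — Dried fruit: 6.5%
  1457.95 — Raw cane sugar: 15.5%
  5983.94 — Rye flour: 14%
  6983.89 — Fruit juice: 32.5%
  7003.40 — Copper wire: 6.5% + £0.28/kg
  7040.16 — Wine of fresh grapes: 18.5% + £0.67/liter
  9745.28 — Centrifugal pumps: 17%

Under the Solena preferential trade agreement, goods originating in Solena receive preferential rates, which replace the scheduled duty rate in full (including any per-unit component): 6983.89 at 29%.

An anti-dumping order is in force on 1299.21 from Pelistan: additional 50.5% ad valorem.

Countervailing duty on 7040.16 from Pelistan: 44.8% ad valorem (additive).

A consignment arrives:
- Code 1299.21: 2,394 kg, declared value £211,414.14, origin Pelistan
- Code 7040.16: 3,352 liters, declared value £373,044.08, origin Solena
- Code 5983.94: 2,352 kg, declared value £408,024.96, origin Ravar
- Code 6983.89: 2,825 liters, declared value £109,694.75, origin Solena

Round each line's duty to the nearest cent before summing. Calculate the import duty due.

£280,700.02

Line 1 (1299.21, Pelistan, 2,394 kg, £211,414.14):
Base rate for 1299.21 is 6.5%.
Additional duty on 1299.21 from Pelistan: +50.5%. Applied ad valorem rate: 6.5% + 50.5% = 57%.
Duty = £211,414.14 × 57% = £120,506.06.
Line 2 (7040.16, Solena, 3,352 liters, £373,044.08):
Base rate for 7040.16 is 18.5% + £0.67/liter.
Origin Solena is the FTA partner but 7040.16 is not on the preference list; base rate stands.
The additional-duty order on 7040.16 targets Pelistan, not Solena; it does not apply.
Duty = £373,044.08 × 18.5% + 3,352 × £0.67 = £71,258.99.
Line 3 (5983.94, Ravar, 2,352 kg, £408,024.96):
Base rate for 5983.94 is 14%.
Duty = £408,024.96 × 14% = £57,123.49.
Line 4 (6983.89, Solena, 2,825 liters, £109,694.75):
Base rate for 6983.89 is 32.5%.
Origin Solena qualifies under the Drenar–Solena agreement and 6983.89 is covered: preferential rate 29% applies instead.
Duty = £109,694.75 × 29% = £31,811.48.
Total = £120,506.06 + £71,258.99 + £57,123.49 + £31,811.48 = £280,700.02.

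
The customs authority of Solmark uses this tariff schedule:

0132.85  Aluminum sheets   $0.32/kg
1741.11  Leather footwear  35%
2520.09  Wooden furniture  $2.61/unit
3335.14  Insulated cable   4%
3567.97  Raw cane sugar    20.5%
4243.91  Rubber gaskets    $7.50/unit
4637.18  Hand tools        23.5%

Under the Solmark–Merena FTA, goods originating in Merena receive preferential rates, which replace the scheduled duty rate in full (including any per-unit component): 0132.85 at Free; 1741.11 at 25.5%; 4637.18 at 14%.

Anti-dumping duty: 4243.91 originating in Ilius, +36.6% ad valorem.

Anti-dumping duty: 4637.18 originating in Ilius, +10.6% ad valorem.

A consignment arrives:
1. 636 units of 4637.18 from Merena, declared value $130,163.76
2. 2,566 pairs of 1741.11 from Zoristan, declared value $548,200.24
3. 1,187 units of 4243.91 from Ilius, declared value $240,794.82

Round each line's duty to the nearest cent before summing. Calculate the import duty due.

$307,126.41

Line 1 (4637.18, Merena, 636 units, $130,163.76):
Base rate for 4637.18 is 23.5%.
Origin Merena qualifies under the Solmark–Merena agreement and 4637.18 is covered: preferential rate 14% applies instead.
The additional-duty order on 4637.18 targets Ilius, not Merena; it does not apply.
Duty = $130,163.76 × 14% = $18,222.93.
Line 2 (1741.11, Zoristan, 2,566 pairs, $548,200.24):
Base rate for 1741.11 is 35%.
1741.11 has an FTA preferential rate, but origin Zoristan is not Merena; base rate stands.
Duty = $548,200.24 × 35% = $191,870.08.
Line 3 (4243.91, Ilius, 1,187 units, $240,794.82):
Base rate for 4243.91 is $7.50/unit.
Additional duty on 4243.91 from Ilius: +36.6% ad valorem. Applied ad valorem rate = 36.6%.
Duty = $240,794.82 × 36.6% + 1,187 × $7.50 = $97,033.40.
Total = $18,222.93 + $191,870.08 + $97,033.40 = $307,126.41.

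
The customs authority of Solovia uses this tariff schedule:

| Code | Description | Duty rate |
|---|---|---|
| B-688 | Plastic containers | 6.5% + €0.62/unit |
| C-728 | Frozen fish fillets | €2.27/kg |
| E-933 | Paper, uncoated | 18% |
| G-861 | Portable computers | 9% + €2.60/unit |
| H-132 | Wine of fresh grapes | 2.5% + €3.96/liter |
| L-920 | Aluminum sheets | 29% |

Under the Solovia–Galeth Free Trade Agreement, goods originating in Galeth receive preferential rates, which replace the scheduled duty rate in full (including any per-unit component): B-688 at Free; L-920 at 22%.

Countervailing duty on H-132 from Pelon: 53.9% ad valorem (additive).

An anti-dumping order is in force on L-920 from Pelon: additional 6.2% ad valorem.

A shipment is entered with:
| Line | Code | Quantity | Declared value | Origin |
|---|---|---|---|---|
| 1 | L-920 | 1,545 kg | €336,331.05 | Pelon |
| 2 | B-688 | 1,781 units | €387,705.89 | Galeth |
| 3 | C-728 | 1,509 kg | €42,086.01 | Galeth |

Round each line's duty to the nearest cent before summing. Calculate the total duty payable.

Line 1 (L-920, Pelon, 1,545 kg, €336,331.05):
Base rate for L-920 is 29%.
L-920 has an FTA preferential rate, but origin Pelon is not Galeth; base rate stands.
Additional duty on L-920 from Pelon: +6.2%. Applied ad valorem rate: 29% + 6.2% = 35.2%.
Duty = €336,331.05 × 35.2% = €118,388.53.
Line 2 (B-688, Galeth, 1,781 units, €387,705.89):
Base rate for B-688 is 6.5% + €0.62/unit.
Origin Galeth qualifies under the Solovia–Galeth agreement and B-688 is covered: preferential rate Free applies instead.
Duty = €387,705.89 × 0% = €0.00.
Line 3 (C-728, Galeth, 1,509 kg, €42,086.01):
Base rate for C-728 is €2.27/kg.
Origin Galeth is the FTA partner but C-728 is not on the preference list; base rate stands.
Duty = 1,509 × €2.27 = €3,425.43.
Total = €118,388.53 + €0.00 + €3,425.43 = €121,813.96.

€121,813.96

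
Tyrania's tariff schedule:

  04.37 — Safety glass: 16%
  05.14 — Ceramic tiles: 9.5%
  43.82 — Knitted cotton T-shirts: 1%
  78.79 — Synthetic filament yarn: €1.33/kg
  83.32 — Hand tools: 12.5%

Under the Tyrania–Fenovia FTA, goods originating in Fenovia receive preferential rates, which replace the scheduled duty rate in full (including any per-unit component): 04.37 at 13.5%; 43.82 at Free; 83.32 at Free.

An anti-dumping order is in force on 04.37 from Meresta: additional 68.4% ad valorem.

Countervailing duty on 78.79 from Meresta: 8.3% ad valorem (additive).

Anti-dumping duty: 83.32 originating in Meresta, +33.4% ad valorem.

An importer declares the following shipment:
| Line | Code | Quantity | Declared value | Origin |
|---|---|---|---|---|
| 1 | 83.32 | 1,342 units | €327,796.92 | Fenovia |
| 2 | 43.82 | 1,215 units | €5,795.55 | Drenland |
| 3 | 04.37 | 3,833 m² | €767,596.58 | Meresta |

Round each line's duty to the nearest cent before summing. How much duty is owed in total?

€647,909.47

Line 1 (83.32, Fenovia, 1,342 units, €327,796.92):
Base rate for 83.32 is 12.5%.
Origin Fenovia qualifies under the Tyrania–Fenovia agreement and 83.32 is covered: preferential rate Free applies instead.
The additional-duty order on 83.32 targets Meresta, not Fenovia; it does not apply.
Duty = €327,796.92 × 0% = €0.00.
Line 2 (43.82, Drenland, 1,215 units, €5,795.55):
Base rate for 43.82 is 1%.
43.82 has an FTA preferential rate, but origin Drenland is not Fenovia; base rate stands.
Duty = €5,795.55 × 1% = €57.96.
Line 3 (04.37, Meresta, 3,833 m², €767,596.58):
Base rate for 04.37 is 16%.
04.37 has an FTA preferential rate, but origin Meresta is not Fenovia; base rate stands.
Additional duty on 04.37 from Meresta: +68.4%. Applied ad valorem rate: 16% + 68.4% = 84.4%.
Duty = €767,596.58 × 84.4% = €647,851.51.
Total = €0.00 + €57.96 + €647,851.51 = €647,909.47.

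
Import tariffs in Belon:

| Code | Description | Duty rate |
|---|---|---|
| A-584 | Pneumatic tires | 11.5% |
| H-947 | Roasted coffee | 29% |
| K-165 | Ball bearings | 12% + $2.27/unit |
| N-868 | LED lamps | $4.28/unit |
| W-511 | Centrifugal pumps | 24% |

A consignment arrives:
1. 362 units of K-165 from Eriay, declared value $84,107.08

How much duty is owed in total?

Line 1 (K-165, Eriay, 362 units, $84,107.08):
Base rate for K-165 is 12% + $2.27/unit.
Duty = $84,107.08 × 12% + 362 × $2.27 = $10,914.59.

$10,914.59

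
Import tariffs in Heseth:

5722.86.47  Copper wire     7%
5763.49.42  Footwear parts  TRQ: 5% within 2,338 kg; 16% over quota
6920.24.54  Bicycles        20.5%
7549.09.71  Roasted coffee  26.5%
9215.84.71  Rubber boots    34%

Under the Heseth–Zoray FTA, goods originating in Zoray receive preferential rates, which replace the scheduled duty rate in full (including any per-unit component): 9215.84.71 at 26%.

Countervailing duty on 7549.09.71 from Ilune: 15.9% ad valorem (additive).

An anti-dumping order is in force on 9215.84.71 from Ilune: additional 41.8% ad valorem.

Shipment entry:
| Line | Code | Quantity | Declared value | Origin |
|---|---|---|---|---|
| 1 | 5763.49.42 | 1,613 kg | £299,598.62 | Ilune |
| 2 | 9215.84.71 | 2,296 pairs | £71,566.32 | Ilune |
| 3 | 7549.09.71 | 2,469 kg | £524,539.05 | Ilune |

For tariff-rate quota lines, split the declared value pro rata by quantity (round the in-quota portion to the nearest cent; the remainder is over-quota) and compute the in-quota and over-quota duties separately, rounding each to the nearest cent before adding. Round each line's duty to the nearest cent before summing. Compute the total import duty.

Line 1 (5763.49.42, Ilune, 1,613 kg, £299,598.62):
Code 5763.49.42 is under a tariff-rate quota (threshold 2,338 kg). Quantity 1,613 kg is within the quota, so the in-quota rate 5% applies to the full value.
Duty = £299,598.62 × 5% = £14,979.93.
Line 2 (9215.84.71, Ilune, 2,296 pairs, £71,566.32):
Base rate for 9215.84.71 is 34%.
9215.84.71 has an FTA preferential rate, but origin Ilune is not Zoray; base rate stands.
Additional duty on 9215.84.71 from Ilune: +41.8%. Applied ad valorem rate: 34% + 41.8% = 75.8%.
Duty = £71,566.32 × 75.8% = £54,247.27.
Line 3 (7549.09.71, Ilune, 2,469 kg, £524,539.05):
Base rate for 7549.09.71 is 26.5%.
Additional duty on 7549.09.71 from Ilune: +15.9%. Applied ad valorem rate: 26.5% + 15.9% = 42.4%.
Duty = £524,539.05 × 42.4% = £222,404.56.
Total = £14,979.93 + £54,247.27 + £222,404.56 = £291,631.76.

£291,631.76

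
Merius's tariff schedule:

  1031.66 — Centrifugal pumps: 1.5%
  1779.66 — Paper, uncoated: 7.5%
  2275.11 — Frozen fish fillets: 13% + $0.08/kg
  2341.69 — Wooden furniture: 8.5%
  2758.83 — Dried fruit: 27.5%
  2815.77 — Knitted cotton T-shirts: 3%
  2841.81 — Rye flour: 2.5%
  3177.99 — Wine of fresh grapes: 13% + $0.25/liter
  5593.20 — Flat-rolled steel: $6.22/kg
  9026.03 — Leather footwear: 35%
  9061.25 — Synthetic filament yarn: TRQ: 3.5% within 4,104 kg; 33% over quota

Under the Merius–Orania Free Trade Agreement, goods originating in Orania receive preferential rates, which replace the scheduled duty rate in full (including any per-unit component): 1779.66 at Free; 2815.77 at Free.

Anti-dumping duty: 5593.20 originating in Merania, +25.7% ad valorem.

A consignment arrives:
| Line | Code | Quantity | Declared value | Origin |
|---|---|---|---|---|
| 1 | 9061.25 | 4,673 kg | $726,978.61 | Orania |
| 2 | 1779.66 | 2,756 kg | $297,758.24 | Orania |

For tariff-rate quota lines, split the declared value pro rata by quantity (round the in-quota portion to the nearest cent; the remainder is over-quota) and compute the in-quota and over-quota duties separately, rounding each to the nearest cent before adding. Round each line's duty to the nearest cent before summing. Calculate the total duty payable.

$51,557.45

Line 1 (9061.25, Orania, 4,673 kg, $726,978.61):
Code 9061.25 is under a tariff-rate quota (threshold 4,104 kg). In-quota: 4,104 kg at 3.5%; over-quota: 569 kg at 33%.
Pro-rata value split: in-quota = $726,978.61 × 4,104/4,673 = $638,459.28; over-quota = $726,978.61 − $638,459.28 = $88,519.33.
In-quota duty = $638,459.28 × 3.5% = $22,346.07. Over-quota duty = $88,519.33 × 33% = $29,211.38.
Line duty = $22,346.07 + $29,211.38 = $51,557.45.
Line 2 (1779.66, Orania, 2,756 kg, $297,758.24):
Base rate for 1779.66 is 7.5%.
Origin Orania qualifies under the Merius–Orania agreement and 1779.66 is covered: preferential rate Free applies instead.
Duty = $297,758.24 × 0% = $0.00.
Total = $51,557.45 + $0.00 = $51,557.45.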